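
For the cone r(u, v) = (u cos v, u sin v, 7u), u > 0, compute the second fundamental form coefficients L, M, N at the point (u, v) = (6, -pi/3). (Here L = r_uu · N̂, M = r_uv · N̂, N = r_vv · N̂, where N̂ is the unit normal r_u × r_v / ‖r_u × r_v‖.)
L = 0;  M = 0;  N = 21*sqrt(2)/5

Compute the unit normal N̂(u, v) = (-7*sqrt(2)*u*cos(v)/(10*Abs(u)), -7*sqrt(2)*u*sin(v)/(10*Abs(u)), sqrt(2)*u/(10*Abs(u))), and the second partials r_uu, r_uv, r_vv. Take dot products:
  L(u, v) = r_uu · N̂ = 0,
  M(u, v) = r_uv · N̂ = 0,
  N(u, v) = r_vv · N̂ = 7*sqrt(2)*u^2/(10*Abs(u)).
Evaluating at (u, v) = (6, -pi/3):
  L = 0, M = 0, N = 21*sqrt(2)/5.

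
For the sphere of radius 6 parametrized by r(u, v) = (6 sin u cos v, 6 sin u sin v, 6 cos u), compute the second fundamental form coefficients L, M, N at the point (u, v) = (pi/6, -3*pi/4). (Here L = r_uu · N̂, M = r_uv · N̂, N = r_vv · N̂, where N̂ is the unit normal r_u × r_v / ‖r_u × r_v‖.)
L = -6;  M = 0;  N = -3/2

Compute the unit normal N̂(u, v) = (sin(u)^2*cos(v)/Abs(sin(u)), sin(u)^2*sin(v)/Abs(sin(u)), sin(2*u)/(2*Abs(sin(u)))), and the second partials r_uu, r_uv, r_vv. Take dot products:
  L(u, v) = r_uu · N̂ = -6*sin(u)/Abs(sin(u)),
  M(u, v) = r_uv · N̂ = 0,
  N(u, v) = r_vv · N̂ = -6*sin(u)^3/Abs(sin(u)).
Evaluating at (u, v) = (pi/6, -3*pi/4):
  L = -6, M = 0, N = -3/2.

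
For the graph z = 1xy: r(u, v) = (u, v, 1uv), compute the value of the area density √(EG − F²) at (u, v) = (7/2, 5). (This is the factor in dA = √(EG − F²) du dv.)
√(EG − F²)|_{(7/2, 5)} = 3*sqrt(17)/2

E = v^2 + 1, F = u*v, G = u^2 + 1, so EG − F² = u^2 + v^2 + 1. Taking the positive square root: √(EG − F²) = sqrt(u^2 + v^2 + 1). At (u, v) = (7/2, 5): 3*sqrt(17)/2.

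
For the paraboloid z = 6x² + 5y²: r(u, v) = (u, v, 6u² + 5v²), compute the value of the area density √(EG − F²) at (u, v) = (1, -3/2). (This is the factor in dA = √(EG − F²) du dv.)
√(EG − F²)|_{(1, -3/2)} = sqrt(370)

E = 144*u^2 + 1, F = 120*u*v, G = 100*v^2 + 1, so EG − F² = 144*u^2 + 100*v^2 + 1. Taking the positive square root: √(EG − F²) = sqrt(144*u^2 + 100*v^2 + 1). At (u, v) = (1, -3/2): sqrt(370).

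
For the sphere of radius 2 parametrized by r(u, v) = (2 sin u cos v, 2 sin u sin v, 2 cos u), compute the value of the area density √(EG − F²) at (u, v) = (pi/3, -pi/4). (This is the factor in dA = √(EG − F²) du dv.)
√(EG − F²)|_{(pi/3, -pi/4)} = 2*sqrt(3)

E = 4, F = 0, G = 4*sin(u)^2, so EG − F² = 16*sin(u)^2. Taking the positive square root: √(EG − F²) = 4*Abs(sin(u)). At (u, v) = (pi/3, -pi/4): 2*sqrt(3).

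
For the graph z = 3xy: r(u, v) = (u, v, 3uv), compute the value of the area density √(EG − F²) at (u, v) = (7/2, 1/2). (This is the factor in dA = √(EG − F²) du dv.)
√(EG − F²)|_{(7/2, 1/2)} = sqrt(454)/2

E = 9*v^2 + 1, F = 9*u*v, G = 9*u^2 + 1, so EG − F² = 9*u^2 + 9*v^2 + 1. Taking the positive square root: √(EG − F²) = sqrt(9*u^2 + 9*v^2 + 1). At (u, v) = (7/2, 1/2): sqrt(454)/2.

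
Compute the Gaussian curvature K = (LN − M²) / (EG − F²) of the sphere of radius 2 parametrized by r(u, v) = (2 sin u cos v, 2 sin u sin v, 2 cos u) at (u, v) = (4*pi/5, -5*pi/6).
K = 1/4

Coefficients of the first fundamental form: E = 4, F = 0, G = 4*sin(u)^2.
Coefficients of the second fundamental form: L = -2*sin(u)/Abs(sin(u)), M = 0, N = -2*sin(u)^3/Abs(sin(u)).
Assemble K = (LN − M²)/(EG − F²) = 1/4. At (u, v) = (4*pi/5, -5*pi/6): K = 1/4.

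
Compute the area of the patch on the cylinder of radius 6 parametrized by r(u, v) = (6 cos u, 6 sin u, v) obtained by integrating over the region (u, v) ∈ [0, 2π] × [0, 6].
Area = 72*pi

Area = ∫∫ √(EG − F²) du dv with √(EG − F²) = 6. Integrating over [0, 2π] × [0, 6] gives 72*pi.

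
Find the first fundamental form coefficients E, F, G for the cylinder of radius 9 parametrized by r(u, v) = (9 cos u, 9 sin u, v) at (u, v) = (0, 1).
E = 81;  F = 0;  G = 1

Partials: r_u = (-9*sin(u), 9*cos(u), 0), r_v = (0, 0, 1). As functions of (u, v):
  E = r_u · r_u = 81,
  F = r_u · r_v = 0,
  G = r_v · r_v = 1.
Evaluating at (u, v) = (0, 1): E = 81, F = 0, G = 1.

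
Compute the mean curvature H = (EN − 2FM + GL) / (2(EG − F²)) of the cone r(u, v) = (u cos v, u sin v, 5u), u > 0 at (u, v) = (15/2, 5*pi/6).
H = sqrt(26)/78

With E = 26, F = 0, G = u^2, L = 0, M = 0, N = 5*sqrt(26)*u^2/(26*Abs(u)), assemble
  H = (EN − 2FM + GL) / (2(EG − F²)) = 5*sqrt(26)/(52*Abs(u)).
At (u, v) = (15/2, 5*pi/6): H = sqrt(26)/78.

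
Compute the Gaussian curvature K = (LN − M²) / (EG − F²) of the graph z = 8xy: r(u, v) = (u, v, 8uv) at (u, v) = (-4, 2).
K = -64/1640961

Coefficients of the first fundamental form: E = 64*v^2 + 1, F = 64*u*v, G = 64*u^2 + 1.
Coefficients of the second fundamental form: L = 0, M = 8/sqrt(64*u^2 + 64*v^2 + 1), N = 0.
Assemble K = (LN − M²)/(EG − F²) = -64/(4096*u^4 + 8192*u^2*v^2 + 128*u^2 + 4096*v^4 + 128*v^2 + 1). At (u, v) = (-4, 2): K = -64/1640961.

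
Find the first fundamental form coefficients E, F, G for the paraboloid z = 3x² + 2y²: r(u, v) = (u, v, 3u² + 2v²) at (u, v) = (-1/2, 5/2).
E = 10;  F = -30;  G = 101

Partials: r_u = (1, 0, 6*u), r_v = (0, 1, 4*v). As functions of (u, v):
  E = r_u · r_u = 36*u^2 + 1,
  F = r_u · r_v = 24*u*v,
  G = r_v · r_v = 16*v^2 + 1.
Evaluating at (u, v) = (-1/2, 5/2): E = 10, F = -30, G = 101.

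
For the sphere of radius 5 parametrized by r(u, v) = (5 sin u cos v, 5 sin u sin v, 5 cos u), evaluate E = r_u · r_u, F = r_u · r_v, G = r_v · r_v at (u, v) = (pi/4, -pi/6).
E = 25;  F = 0;  G = 25/2

Partials: r_u = (5*cos(u)*cos(v), 5*sin(v)*cos(u), -5*sin(u)), r_v = (-5*sin(u)*sin(v), 5*sin(u)*cos(v), 0). As functions of (u, v):
  E = r_u · r_u = 25,
  F = r_u · r_v = 0,
  G = r_v · r_v = 25*sin(u)^2.
Evaluating at (u, v) = (pi/4, -pi/6): E = 25, F = 0, G = 25/2.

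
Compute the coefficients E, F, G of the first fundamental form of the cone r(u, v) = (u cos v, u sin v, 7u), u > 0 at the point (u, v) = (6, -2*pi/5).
E = 50;  F = 0;  G = 36

Partials: r_u = (cos(v), sin(v), 7), r_v = (-u*sin(v), u*cos(v), 0). As functions of (u, v):
  E = r_u · r_u = 50,
  F = r_u · r_v = 0,
  G = r_v · r_v = u^2.
Evaluating at (u, v) = (6, -2*pi/5): E = 50, F = 0, G = 36.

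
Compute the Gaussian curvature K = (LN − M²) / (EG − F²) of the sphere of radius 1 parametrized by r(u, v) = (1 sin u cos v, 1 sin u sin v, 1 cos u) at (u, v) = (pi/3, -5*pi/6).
K = 1

Coefficients of the first fundamental form: E = 1, F = 0, G = sin(u)^2.
Coefficients of the second fundamental form: L = -sin(u)/Abs(sin(u)), M = 0, N = -sin(u)^3/Abs(sin(u)).
Assemble K = (LN − M²)/(EG − F²) = 1. At (u, v) = (pi/3, -5*pi/6): K = 1.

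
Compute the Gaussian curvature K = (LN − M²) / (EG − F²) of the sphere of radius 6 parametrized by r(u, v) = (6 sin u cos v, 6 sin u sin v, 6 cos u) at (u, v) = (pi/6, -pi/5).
K = 1/36

Coefficients of the first fundamental form: E = 36, F = 0, G = 36*sin(u)^2.
Coefficients of the second fundamental form: L = -6*sin(u)/Abs(sin(u)), M = 0, N = -6*sin(u)^3/Abs(sin(u)).
Assemble K = (LN − M²)/(EG − F²) = 1/36. At (u, v) = (pi/6, -pi/5): K = 1/36.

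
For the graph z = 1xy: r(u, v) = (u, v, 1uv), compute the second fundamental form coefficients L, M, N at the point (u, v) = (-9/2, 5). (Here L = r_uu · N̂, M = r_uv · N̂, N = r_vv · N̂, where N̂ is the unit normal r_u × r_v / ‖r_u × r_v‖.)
L = 0;  M = 2*sqrt(185)/185;  N = 0

Compute the unit normal N̂(u, v) = (-v/sqrt(u^2 + v^2 + 1), -u/sqrt(u^2 + v^2 + 1), 1/sqrt(u^2 + v^2 + 1)), and the second partials r_uu, r_uv, r_vv. Take dot products:
  L(u, v) = r_uu · N̂ = 0,
  M(u, v) = r_uv · N̂ = 1/sqrt(u^2 + v^2 + 1),
  N(u, v) = r_vv · N̂ = 0.
Evaluating at (u, v) = (-9/2, 5):
  L = 0, M = 2*sqrt(185)/185, N = 0.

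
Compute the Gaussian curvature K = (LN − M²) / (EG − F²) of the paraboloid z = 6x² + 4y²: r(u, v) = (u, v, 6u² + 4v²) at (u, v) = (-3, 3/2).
K = 96/2076481

Coefficients of the first fundamental form: E = 144*u^2 + 1, F = 96*u*v, G = 64*v^2 + 1.
Coefficients of the second fundamental form: L = 12/sqrt(144*u^2 + 64*v^2 + 1), M = 0, N = 8/sqrt(144*u^2 + 64*v^2 + 1).
Assemble K = (LN − M²)/(EG − F²) = 96/(20736*u^4 + 18432*u^2*v^2 + 288*u^2 + 4096*v^4 + 128*v^2 + 1). At (u, v) = (-3, 3/2): K = 96/2076481.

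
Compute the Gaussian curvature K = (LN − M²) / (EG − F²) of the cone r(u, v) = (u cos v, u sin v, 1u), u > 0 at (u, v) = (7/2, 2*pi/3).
K = 0

Coefficients of the first fundamental form: E = 2, F = 0, G = u^2.
Coefficients of the second fundamental form: L = 0, M = 0, N = sqrt(2)*u^2/(2*Abs(u)).
Assemble K = (LN − M²)/(EG − F²) = 0. At (u, v) = (7/2, 2*pi/3): K = 0.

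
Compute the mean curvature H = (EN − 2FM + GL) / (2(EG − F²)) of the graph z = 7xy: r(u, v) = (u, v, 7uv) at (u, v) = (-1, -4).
H = -343*sqrt(834)/173889

With E = 49*v^2 + 1, F = 49*u*v, G = 49*u^2 + 1, L = 0, M = 7/sqrt(49*u^2 + 49*v^2 + 1), N = 0, assemble
  H = (EN − 2FM + GL) / (2(EG − F²)) = -343*u*v/(49*u^2 + 49*v^2 + 1)^(3/2).
At (u, v) = (-1, -4): H = -343*sqrt(834)/173889.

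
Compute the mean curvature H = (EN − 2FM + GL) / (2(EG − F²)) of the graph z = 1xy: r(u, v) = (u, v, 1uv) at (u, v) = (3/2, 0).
H = 0

With E = v^2 + 1, F = u*v, G = u^2 + 1, L = 0, M = 1/sqrt(u^2 + v^2 + 1), N = 0, assemble
  H = (EN − 2FM + GL) / (2(EG − F²)) = -u*v/(u^2 + v^2 + 1)^(3/2).
At (u, v) = (3/2, 0): H = 0.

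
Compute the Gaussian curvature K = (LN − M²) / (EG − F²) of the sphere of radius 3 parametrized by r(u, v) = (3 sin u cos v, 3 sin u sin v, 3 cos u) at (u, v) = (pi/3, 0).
K = 1/9

Coefficients of the first fundamental form: E = 9, F = 0, G = 9*sin(u)^2.
Coefficients of the second fundamental form: L = -3*sin(u)/Abs(sin(u)), M = 0, N = -3*sin(u)^3/Abs(sin(u)).
Assemble K = (LN − M²)/(EG − F²) = 1/9. At (u, v) = (pi/3, 0): K = 1/9.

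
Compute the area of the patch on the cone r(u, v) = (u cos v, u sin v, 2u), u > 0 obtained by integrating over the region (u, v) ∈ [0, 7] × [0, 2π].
Area = 49*sqrt(5)*pi

Area = ∫∫ √(EG − F²) du dv with √(EG − F²) = sqrt(5)*Abs(u). Integrating over [0, 7] × [0, 2π] gives 49*sqrt(5)*pi.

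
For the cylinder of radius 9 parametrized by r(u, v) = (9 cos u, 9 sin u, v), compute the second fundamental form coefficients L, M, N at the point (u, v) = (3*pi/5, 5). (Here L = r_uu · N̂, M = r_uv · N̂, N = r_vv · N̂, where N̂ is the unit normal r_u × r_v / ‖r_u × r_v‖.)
L = -9;  M = 0;  N = 0

Compute the unit normal N̂(u, v) = (cos(u), sin(u), 0), and the second partials r_uu, r_uv, r_vv. Take dot products:
  L(u, v) = r_uu · N̂ = -9,
  M(u, v) = r_uv · N̂ = 0,
  N(u, v) = r_vv · N̂ = 0.
Evaluating at (u, v) = (3*pi/5, 5):
  L = -9, M = 0, N = 0.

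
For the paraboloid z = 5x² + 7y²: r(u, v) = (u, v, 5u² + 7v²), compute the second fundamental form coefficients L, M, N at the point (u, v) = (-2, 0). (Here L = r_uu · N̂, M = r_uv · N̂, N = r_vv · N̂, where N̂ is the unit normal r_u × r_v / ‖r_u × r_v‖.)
L = 10*sqrt(401)/401;  M = 0;  N = 14*sqrt(401)/401

Compute the unit normal N̂(u, v) = (-10*u/sqrt(100*u^2 + 196*v^2 + 1), -14*v/sqrt(100*u^2 + 196*v^2 + 1), 1/sqrt(100*u^2 + 196*v^2 + 1)), and the second partials r_uu, r_uv, r_vv. Take dot products:
  L(u, v) = r_uu · N̂ = 10/sqrt(100*u^2 + 196*v^2 + 1),
  M(u, v) = r_uv · N̂ = 0,
  N(u, v) = r_vv · N̂ = 14/sqrt(100*u^2 + 196*v^2 + 1).
Evaluating at (u, v) = (-2, 0):
  L = 10*sqrt(401)/401, M = 0, N = 14*sqrt(401)/401.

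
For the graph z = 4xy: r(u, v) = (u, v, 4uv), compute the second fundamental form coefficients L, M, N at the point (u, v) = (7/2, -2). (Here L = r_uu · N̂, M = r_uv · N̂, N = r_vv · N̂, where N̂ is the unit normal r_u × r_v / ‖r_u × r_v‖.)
L = 0;  M = 4*sqrt(29)/87;  N = 0

Compute the unit normal N̂(u, v) = (-4*v/sqrt(16*u^2 + 16*v^2 + 1), -4*u/sqrt(16*u^2 + 16*v^2 + 1), 1/sqrt(16*u^2 + 16*v^2 + 1)), and the second partials r_uu, r_uv, r_vv. Take dot products:
  L(u, v) = r_uu · N̂ = 0,
  M(u, v) = r_uv · N̂ = 4/sqrt(16*u^2 + 16*v^2 + 1),
  N(u, v) = r_vv · N̂ = 0.
Evaluating at (u, v) = (7/2, -2):
  L = 0, M = 4*sqrt(29)/87, N = 0.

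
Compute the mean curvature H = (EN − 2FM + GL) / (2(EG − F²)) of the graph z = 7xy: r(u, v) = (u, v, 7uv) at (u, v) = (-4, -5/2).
H = -5488*sqrt(485)/1270215

With E = 49*v^2 + 1, F = 49*u*v, G = 49*u^2 + 1, L = 0, M = 7/sqrt(49*u^2 + 49*v^2 + 1), N = 0, assemble
  H = (EN − 2FM + GL) / (2(EG − F²)) = -343*u*v/(49*u^2 + 49*v^2 + 1)^(3/2).
At (u, v) = (-4, -5/2): H = -5488*sqrt(485)/1270215.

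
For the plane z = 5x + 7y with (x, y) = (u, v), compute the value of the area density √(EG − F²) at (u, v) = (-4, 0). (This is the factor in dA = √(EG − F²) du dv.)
√(EG − F²)|_{(-4, 0)} = 5*sqrt(3)

E = 26, F = 35, G = 50, so EG − F² = 75. Taking the positive square root: √(EG − F²) = 5*sqrt(3). At (u, v) = (-4, 0): 5*sqrt(3).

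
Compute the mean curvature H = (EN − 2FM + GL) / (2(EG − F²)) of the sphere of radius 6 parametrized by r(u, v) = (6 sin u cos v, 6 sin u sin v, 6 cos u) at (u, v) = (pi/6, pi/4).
H = -1/6

With E = 36, F = 0, G = 36*sin(u)^2, L = -6*sin(u)/Abs(sin(u)), M = 0, N = -6*sin(u)^3/Abs(sin(u)), assemble
  H = (EN − 2FM + GL) / (2(EG − F²)) = -sin(u)/(6*Abs(sin(u))).
At (u, v) = (pi/6, pi/4): H = -1/6.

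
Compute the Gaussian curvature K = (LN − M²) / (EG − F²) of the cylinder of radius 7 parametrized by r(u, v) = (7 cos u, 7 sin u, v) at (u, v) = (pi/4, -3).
K = 0

Coefficients of the first fundamental form: E = 49, F = 0, G = 1.
Coefficients of the second fundamental form: L = -7, M = 0, N = 0.
Assemble K = (LN − M²)/(EG − F²) = 0. At (u, v) = (pi/4, -3): K = 0.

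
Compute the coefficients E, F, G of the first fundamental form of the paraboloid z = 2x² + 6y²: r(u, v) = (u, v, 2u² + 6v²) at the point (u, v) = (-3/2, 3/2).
E = 37;  F = -108;  G = 325

Partials: r_u = (1, 0, 4*u), r_v = (0, 1, 12*v). As functions of (u, v):
  E = r_u · r_u = 16*u^2 + 1,
  F = r_u · r_v = 48*u*v,
  G = r_v · r_v = 144*v^2 + 1.
Evaluating at (u, v) = (-3/2, 3/2): E = 37, F = -108, G = 325.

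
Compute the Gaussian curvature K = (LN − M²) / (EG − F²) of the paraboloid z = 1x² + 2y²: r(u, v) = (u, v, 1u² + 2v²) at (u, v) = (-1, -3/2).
K = 8/1681

Coefficients of the first fundamental form: E = 4*u^2 + 1, F = 8*u*v, G = 16*v^2 + 1.
Coefficients of the second fundamental form: L = 2/sqrt(4*u^2 + 16*v^2 + 1), M = 0, N = 4/sqrt(4*u^2 + 16*v^2 + 1).
Assemble K = (LN − M²)/(EG − F²) = 8/(16*u^4 + 128*u^2*v^2 + 8*u^2 + 256*v^4 + 32*v^2 + 1). At (u, v) = (-1, -3/2): K = 8/1681.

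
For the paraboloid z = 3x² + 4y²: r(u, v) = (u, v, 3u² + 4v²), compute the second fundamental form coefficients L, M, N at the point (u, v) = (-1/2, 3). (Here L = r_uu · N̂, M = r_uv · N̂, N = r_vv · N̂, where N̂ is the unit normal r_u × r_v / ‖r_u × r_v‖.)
L = 3*sqrt(586)/293;  M = 0;  N = 4*sqrt(586)/293

Compute the unit normal N̂(u, v) = (-6*u/sqrt(36*u^2 + 64*v^2 + 1), -8*v/sqrt(36*u^2 + 64*v^2 + 1), 1/sqrt(36*u^2 + 64*v^2 + 1)), and the second partials r_uu, r_uv, r_vv. Take dot products:
  L(u, v) = r_uu · N̂ = 6/sqrt(36*u^2 + 64*v^2 + 1),
  M(u, v) = r_uv · N̂ = 0,
  N(u, v) = r_vv · N̂ = 8/sqrt(36*u^2 + 64*v^2 + 1).
Evaluating at (u, v) = (-1/2, 3):
  L = 3*sqrt(586)/293, M = 0, N = 4*sqrt(586)/293.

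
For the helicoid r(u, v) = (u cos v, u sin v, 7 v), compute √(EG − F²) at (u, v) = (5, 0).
√(EG − F²)|_{(5, 0)} = sqrt(74)

E = 1, F = 0, G = u^2 + 49; EG − F² = u^2 + 49; √(EG − F²) = sqrt(u^2 + 49). At the given point: sqrt(74).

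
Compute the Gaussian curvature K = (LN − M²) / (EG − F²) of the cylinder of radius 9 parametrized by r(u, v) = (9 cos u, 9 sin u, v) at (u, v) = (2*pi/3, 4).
K = 0

Coefficients of the first fundamental form: E = 81, F = 0, G = 1.
Coefficients of the second fundamental form: L = -9, M = 0, N = 0.
Assemble K = (LN − M²)/(EG − F²) = 0. At (u, v) = (2*pi/3, 4): K = 0.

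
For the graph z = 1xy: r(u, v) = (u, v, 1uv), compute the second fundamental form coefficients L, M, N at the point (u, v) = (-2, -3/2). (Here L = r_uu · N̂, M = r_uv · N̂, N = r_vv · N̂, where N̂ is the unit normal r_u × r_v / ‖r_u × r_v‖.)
L = 0;  M = 2*sqrt(29)/29;  N = 0

Compute the unit normal N̂(u, v) = (-v/sqrt(u^2 + v^2 + 1), -u/sqrt(u^2 + v^2 + 1), 1/sqrt(u^2 + v^2 + 1)), and the second partials r_uu, r_uv, r_vv. Take dot products:
  L(u, v) = r_uu · N̂ = 0,
  M(u, v) = r_uv · N̂ = 1/sqrt(u^2 + v^2 + 1),
  N(u, v) = r_vv · N̂ = 0.
Evaluating at (u, v) = (-2, -3/2):
  L = 0, M = 2*sqrt(29)/29, N = 0.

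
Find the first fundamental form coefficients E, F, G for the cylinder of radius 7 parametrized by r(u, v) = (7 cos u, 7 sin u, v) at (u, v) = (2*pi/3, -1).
E = 49;  F = 0;  G = 1

Partials: r_u = (-7*sin(u), 7*cos(u), 0), r_v = (0, 0, 1). As functions of (u, v):
  E = r_u · r_u = 49,
  F = r_u · r_v = 0,
  G = r_v · r_v = 1.
Evaluating at (u, v) = (2*pi/3, -1): E = 49, F = 0, G = 1.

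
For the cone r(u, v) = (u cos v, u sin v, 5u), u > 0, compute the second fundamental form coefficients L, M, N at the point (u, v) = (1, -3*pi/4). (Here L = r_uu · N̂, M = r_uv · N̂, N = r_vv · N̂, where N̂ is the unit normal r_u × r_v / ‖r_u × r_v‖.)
L = 0;  M = 0;  N = 5*sqrt(26)/26

Compute the unit normal N̂(u, v) = (-5*sqrt(26)*u*cos(v)/(26*Abs(u)), -5*sqrt(26)*u*sin(v)/(26*Abs(u)), sqrt(26)*u/(26*Abs(u))), and the second partials r_uu, r_uv, r_vv. Take dot products:
  L(u, v) = r_uu · N̂ = 0,
  M(u, v) = r_uv · N̂ = 0,
  N(u, v) = r_vv · N̂ = 5*sqrt(26)*u^2/(26*Abs(u)).
Evaluating at (u, v) = (1, -3*pi/4):
  L = 0, M = 0, N = 5*sqrt(26)/26.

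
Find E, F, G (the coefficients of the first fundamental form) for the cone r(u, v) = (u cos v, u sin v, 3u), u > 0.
E = 10;  F = 0;  G = u^2

Compute partials: r_u = (cos(v), sin(v), 3), r_v = (-u*sin(v), u*cos(v), 0). Then
  E = r_u · r_u = 10,
  F = r_u · r_v = 0,
  G = r_v · r_v = u^2.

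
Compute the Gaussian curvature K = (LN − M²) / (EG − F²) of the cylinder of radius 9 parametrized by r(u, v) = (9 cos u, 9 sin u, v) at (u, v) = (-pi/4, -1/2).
K = 0

Coefficients of the first fundamental form: E = 81, F = 0, G = 1.
Coefficients of the second fundamental form: L = -9, M = 0, N = 0.
Assemble K = (LN − M²)/(EG − F²) = 0. At (u, v) = (-pi/4, -1/2): K = 0.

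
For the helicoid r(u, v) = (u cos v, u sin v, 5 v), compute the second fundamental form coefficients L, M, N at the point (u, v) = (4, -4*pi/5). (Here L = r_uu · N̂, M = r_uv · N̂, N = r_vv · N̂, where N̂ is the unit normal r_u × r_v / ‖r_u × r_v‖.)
L = 0;  M = -5*sqrt(41)/41;  N = 0

Compute the unit normal N̂(u, v) = (5*sin(v)/sqrt(u^2 + 25), -5*cos(v)/sqrt(u^2 + 25), u/sqrt(u^2 + 25)), and the second partials r_uu, r_uv, r_vv. Take dot products:
  L(u, v) = r_uu · N̂ = 0,
  M(u, v) = r_uv · N̂ = -5/sqrt(u^2 + 25),
  N(u, v) = r_vv · N̂ = 0.
Evaluating at (u, v) = (4, -4*pi/5):
  L = 0, M = -5*sqrt(41)/41, N = 0.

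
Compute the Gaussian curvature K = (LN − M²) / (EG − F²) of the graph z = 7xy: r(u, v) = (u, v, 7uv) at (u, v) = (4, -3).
K = -49/1503076

Coefficients of the first fundamental form: E = 49*v^2 + 1, F = 49*u*v, G = 49*u^2 + 1.
Coefficients of the second fundamental form: L = 0, M = 7/sqrt(49*u^2 + 49*v^2 + 1), N = 0.
Assemble K = (LN − M²)/(EG − F²) = -49/(2401*u^4 + 4802*u^2*v^2 + 98*u^2 + 2401*v^4 + 98*v^2 + 1). At (u, v) = (4, -3): K = -49/1503076.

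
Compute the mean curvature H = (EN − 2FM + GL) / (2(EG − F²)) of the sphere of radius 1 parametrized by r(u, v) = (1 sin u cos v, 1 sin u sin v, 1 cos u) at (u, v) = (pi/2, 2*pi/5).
H = -1

With E = 1, F = 0, G = sin(u)^2, L = -sin(u)/Abs(sin(u)), M = 0, N = -sin(u)^3/Abs(sin(u)), assemble
  H = (EN − 2FM + GL) / (2(EG − F²)) = -sin(u)/Abs(sin(u)).
At (u, v) = (pi/2, 2*pi/5): H = -1.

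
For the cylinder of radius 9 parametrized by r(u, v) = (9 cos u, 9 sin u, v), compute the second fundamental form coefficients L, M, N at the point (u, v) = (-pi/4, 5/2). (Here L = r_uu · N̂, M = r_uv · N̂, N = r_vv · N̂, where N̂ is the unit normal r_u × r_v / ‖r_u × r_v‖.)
L = -9;  M = 0;  N = 0

Compute the unit normal N̂(u, v) = (cos(u), sin(u), 0), and the second partials r_uu, r_uv, r_vv. Take dot products:
  L(u, v) = r_uu · N̂ = -9,
  M(u, v) = r_uv · N̂ = 0,
  N(u, v) = r_vv · N̂ = 0.
Evaluating at (u, v) = (-pi/4, 5/2):
  L = -9, M = 0, N = 0.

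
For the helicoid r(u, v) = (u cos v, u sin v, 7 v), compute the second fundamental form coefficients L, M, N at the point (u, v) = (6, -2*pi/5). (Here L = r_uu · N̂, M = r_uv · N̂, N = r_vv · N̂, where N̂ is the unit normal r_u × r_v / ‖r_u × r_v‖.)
L = 0;  M = -7*sqrt(85)/85;  N = 0

Compute the unit normal N̂(u, v) = (7*sin(v)/sqrt(u^2 + 49), -7*cos(v)/sqrt(u^2 + 49), u/sqrt(u^2 + 49)), and the second partials r_uu, r_uv, r_vv. Take dot products:
  L(u, v) = r_uu · N̂ = 0,
  M(u, v) = r_uv · N̂ = -7/sqrt(u^2 + 49),
  N(u, v) = r_vv · N̂ = 0.
Evaluating at (u, v) = (6, -2*pi/5):
  L = 0, M = -7*sqrt(85)/85, N = 0.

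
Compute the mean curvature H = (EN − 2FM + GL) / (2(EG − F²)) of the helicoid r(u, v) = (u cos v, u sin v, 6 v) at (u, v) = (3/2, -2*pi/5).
H = 0

With E = 1, F = 0, G = u^2 + 36, L = 0, M = -6/sqrt(u^2 + 36), N = 0, assemble
  H = (EN − 2FM + GL) / (2(EG − F²)) = 0.
At (u, v) = (3/2, -2*pi/5): H = 0.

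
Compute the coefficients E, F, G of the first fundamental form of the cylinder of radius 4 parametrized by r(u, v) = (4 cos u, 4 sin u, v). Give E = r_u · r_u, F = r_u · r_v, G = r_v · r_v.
E = 16;  F = 0;  G = 1

Compute partials: r_u = (-4*sin(u), 4*cos(u), 0), r_v = (0, 0, 1). Then
  E = r_u · r_u = 16,
  F = r_u · r_v = 0,
  G = r_v · r_v = 1.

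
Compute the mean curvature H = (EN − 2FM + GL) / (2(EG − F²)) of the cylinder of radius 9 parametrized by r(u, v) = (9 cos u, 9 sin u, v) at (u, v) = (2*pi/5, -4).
H = -1/18

With E = 81, F = 0, G = 1, L = -9, M = 0, N = 0, assemble
  H = (EN − 2FM + GL) / (2(EG − F²)) = -1/18.
At (u, v) = (2*pi/5, -4): H = -1/18.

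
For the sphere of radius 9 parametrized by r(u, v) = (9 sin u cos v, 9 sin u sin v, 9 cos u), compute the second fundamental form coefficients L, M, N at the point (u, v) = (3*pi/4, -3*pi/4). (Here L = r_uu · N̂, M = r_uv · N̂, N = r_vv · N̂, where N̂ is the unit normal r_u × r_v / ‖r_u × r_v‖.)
L = -9;  M = 0;  N = -9/2

Compute the unit normal N̂(u, v) = (sin(u)^2*cos(v)/Abs(sin(u)), sin(u)^2*sin(v)/Abs(sin(u)), sin(2*u)/(2*Abs(sin(u)))), and the second partials r_uu, r_uv, r_vv. Take dot products:
  L(u, v) = r_uu · N̂ = -9*sin(u)/Abs(sin(u)),
  M(u, v) = r_uv · N̂ = 0,
  N(u, v) = r_vv · N̂ = -9*sin(u)^3/Abs(sin(u)).
Evaluating at (u, v) = (3*pi/4, -3*pi/4):
  L = -9, M = 0, N = -9/2.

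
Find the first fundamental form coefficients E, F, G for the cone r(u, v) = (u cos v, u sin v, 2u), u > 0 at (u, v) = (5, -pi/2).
E = 5;  F = 0;  G = 25

Partials: r_u = (cos(v), sin(v), 2), r_v = (-u*sin(v), u*cos(v), 0). As functions of (u, v):
  E = r_u · r_u = 5,
  F = r_u · r_v = 0,
  G = r_v · r_v = u^2.
Evaluating at (u, v) = (5, -pi/2): E = 5, F = 0, G = 25.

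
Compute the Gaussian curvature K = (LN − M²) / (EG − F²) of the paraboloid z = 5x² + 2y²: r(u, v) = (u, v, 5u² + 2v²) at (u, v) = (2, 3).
K = 8/59405

Coefficients of the first fundamental form: E = 100*u^2 + 1, F = 40*u*v, G = 16*v^2 + 1.
Coefficients of the second fundamental form: L = 10/sqrt(100*u^2 + 16*v^2 + 1), M = 0, N = 4/sqrt(100*u^2 + 16*v^2 + 1).
Assemble K = (LN − M²)/(EG − F²) = 40/(10000*u^4 + 3200*u^2*v^2 + 200*u^2 + 256*v^4 + 32*v^2 + 1). At (u, v) = (2, 3): K = 8/59405.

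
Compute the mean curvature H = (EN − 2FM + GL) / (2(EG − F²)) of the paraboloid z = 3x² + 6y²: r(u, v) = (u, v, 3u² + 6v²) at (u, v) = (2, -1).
H = 1305/4913

With E = 36*u^2 + 1, F = 72*u*v, G = 144*v^2 + 1, L = 6/sqrt(36*u^2 + 144*v^2 + 1), M = 0, N = 12/sqrt(36*u^2 + 144*v^2 + 1), assemble
  H = (EN − 2FM + GL) / (2(EG − F²)) = 9*(24*u^2 + 48*v^2 + 1)/(36*u^2 + 144*v^2 + 1)^(3/2).
At (u, v) = (2, -1): H = 1305/4913.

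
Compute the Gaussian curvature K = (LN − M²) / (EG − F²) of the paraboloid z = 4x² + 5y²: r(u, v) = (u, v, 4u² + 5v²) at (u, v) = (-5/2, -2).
K = 80/641601

Coefficients of the first fundamental form: E = 64*u^2 + 1, F = 80*u*v, G = 100*v^2 + 1.
Coefficients of the second fundamental form: L = 8/sqrt(64*u^2 + 100*v^2 + 1), M = 0, N = 10/sqrt(64*u^2 + 100*v^2 + 1).
Assemble K = (LN − M²)/(EG − F²) = 80/(4096*u^4 + 12800*u^2*v^2 + 128*u^2 + 10000*v^4 + 200*v^2 + 1). At (u, v) = (-5/2, -2): K = 80/641601.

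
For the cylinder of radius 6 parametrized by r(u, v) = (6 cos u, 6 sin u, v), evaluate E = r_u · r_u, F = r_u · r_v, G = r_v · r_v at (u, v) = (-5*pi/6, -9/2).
E = 36;  F = 0;  G = 1

Partials: r_u = (-6*sin(u), 6*cos(u), 0), r_v = (0, 0, 1). As functions of (u, v):
  E = r_u · r_u = 36,
  F = r_u · r_v = 0,
  G = r_v · r_v = 1.
Evaluating at (u, v) = (-5*pi/6, -9/2): E = 36, F = 0, G = 1.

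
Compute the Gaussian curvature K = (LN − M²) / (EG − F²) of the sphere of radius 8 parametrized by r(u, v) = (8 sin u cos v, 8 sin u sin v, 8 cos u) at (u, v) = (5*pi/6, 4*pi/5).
K = 1/64

Coefficients of the first fundamental form: E = 64, F = 0, G = 64*sin(u)^2.
Coefficients of the second fundamental form: L = -8*sin(u)/Abs(sin(u)), M = 0, N = -8*sin(u)^3/Abs(sin(u)).
Assemble K = (LN − M²)/(EG − F²) = 1/64. At (u, v) = (5*pi/6, 4*pi/5): K = 1/64.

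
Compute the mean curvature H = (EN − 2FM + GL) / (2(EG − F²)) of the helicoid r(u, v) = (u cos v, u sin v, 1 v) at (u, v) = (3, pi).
H = 0

With E = 1, F = 0, G = u^2 + 1, L = 0, M = -1/sqrt(u^2 + 1), N = 0, assemble
  H = (EN − 2FM + GL) / (2(EG − F²)) = 0.
At (u, v) = (3, pi): H = 0.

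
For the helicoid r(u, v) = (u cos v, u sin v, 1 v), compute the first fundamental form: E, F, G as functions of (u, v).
E = 1;  F = 0;  G = u^2 + 1

Compute partials: r_u = (cos(v), sin(v), 0), r_v = (-u*sin(v), u*cos(v), 1). Then
  E = r_u · r_u = 1,
  F = r_u · r_v = 0,
  G = r_v · r_v = u^2 + 1.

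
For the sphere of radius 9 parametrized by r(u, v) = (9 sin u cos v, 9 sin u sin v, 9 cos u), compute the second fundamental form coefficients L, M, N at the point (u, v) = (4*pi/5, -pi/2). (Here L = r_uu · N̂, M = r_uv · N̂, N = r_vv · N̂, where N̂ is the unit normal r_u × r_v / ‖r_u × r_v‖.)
L = -9;  M = 0;  N = -45/8 + 9*sqrt(5)/8

Compute the unit normal N̂(u, v) = (sin(u)^2*cos(v)/Abs(sin(u)), sin(u)^2*sin(v)/Abs(sin(u)), sin(2*u)/(2*Abs(sin(u)))), and the second partials r_uu, r_uv, r_vv. Take dot products:
  L(u, v) = r_uu · N̂ = -9*sin(u)/Abs(sin(u)),
  M(u, v) = r_uv · N̂ = 0,
  N(u, v) = r_vv · N̂ = -9*sin(u)^3/Abs(sin(u)).
Evaluating at (u, v) = (4*pi/5, -pi/2):
  L = -9, M = 0, N = -45/8 + 9*sqrt(5)/8.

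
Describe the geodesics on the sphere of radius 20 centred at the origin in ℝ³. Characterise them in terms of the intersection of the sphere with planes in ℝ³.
Geodesics on the sphere of radius 20 are great circles — circles of radius 20 obtained as the intersection of the sphere with planes through the origin (the centre of the sphere).

A curve α(t) of nonzero constant speed on the sphere of radius 20 is a geodesic iff its acceleration α̈ is everywhere normal to the surface, i.e. parallel to the radial vector α(t). Then d/dt(α × α̇) = α̇ × α̇ + α × α̈ = 0, so α × α̇ is a constant vector n ≠ 0 and α(t) · n = 0 for all t: α lies in the plane through the origin with normal n. The intersection of that plane with the sphere is a circle of radius 20 (a great circle). Conversely, a great circle traversed at constant speed has centripetal acceleration pointing at the origin, hence normal to the sphere, so every great circle is a geodesic.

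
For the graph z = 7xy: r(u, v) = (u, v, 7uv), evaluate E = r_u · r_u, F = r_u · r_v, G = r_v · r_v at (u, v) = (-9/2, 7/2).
E = 2405/4;  F = -3087/4;  G = 3973/4

Partials: r_u = (1, 0, 7*v), r_v = (0, 1, 7*u). As functions of (u, v):
  E = r_u · r_u = 49*v^2 + 1,
  F = r_u · r_v = 49*u*v,
  G = r_v · r_v = 49*u^2 + 1.
Evaluating at (u, v) = (-9/2, 7/2): E = 2405/4, F = -3087/4, G = 3973/4.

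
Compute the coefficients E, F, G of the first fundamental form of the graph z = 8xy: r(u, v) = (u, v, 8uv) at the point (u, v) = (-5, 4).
E = 1025;  F = -1280;  G = 1601

Partials: r_u = (1, 0, 8*v), r_v = (0, 1, 8*u). As functions of (u, v):
  E = r_u · r_u = 64*v^2 + 1,
  F = r_u · r_v = 64*u*v,
  G = r_v · r_v = 64*u^2 + 1.
Evaluating at (u, v) = (-5, 4): E = 1025, F = -1280, G = 1601.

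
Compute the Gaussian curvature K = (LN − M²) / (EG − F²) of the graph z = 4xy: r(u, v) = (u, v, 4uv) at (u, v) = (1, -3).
K = -16/25921

Coefficients of the first fundamental form: E = 16*v^2 + 1, F = 16*u*v, G = 16*u^2 + 1.
Coefficients of the second fundamental form: L = 0, M = 4/sqrt(16*u^2 + 16*v^2 + 1), N = 0.
Assemble K = (LN − M²)/(EG − F²) = -16/(256*u^4 + 512*u^2*v^2 + 32*u^2 + 256*v^4 + 32*v^2 + 1). At (u, v) = (1, -3): K = -16/25921.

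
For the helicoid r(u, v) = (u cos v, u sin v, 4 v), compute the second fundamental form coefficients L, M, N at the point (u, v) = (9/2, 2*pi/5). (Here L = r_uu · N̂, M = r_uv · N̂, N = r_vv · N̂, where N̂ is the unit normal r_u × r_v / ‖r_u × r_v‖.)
L = 0;  M = -8*sqrt(145)/145;  N = 0

Compute the unit normal N̂(u, v) = (4*sin(v)/sqrt(u^2 + 16), -4*cos(v)/sqrt(u^2 + 16), u/sqrt(u^2 + 16)), and the second partials r_uu, r_uv, r_vv. Take dot products:
  L(u, v) = r_uu · N̂ = 0,
  M(u, v) = r_uv · N̂ = -4/sqrt(u^2 + 16),
  N(u, v) = r_vv · N̂ = 0.
Evaluating at (u, v) = (9/2, 2*pi/5):
  L = 0, M = -8*sqrt(145)/145, N = 0.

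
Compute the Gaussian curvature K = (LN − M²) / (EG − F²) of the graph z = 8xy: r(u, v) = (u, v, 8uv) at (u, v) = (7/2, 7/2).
K = -64/2461761

Coefficients of the first fundamental form: E = 64*v^2 + 1, F = 64*u*v, G = 64*u^2 + 1.
Coefficients of the second fundamental form: L = 0, M = 8/sqrt(64*u^2 + 64*v^2 + 1), N = 0.
Assemble K = (LN − M²)/(EG − F²) = -64/(4096*u^4 + 8192*u^2*v^2 + 128*u^2 + 4096*v^4 + 128*v^2 + 1). At (u, v) = (7/2, 7/2): K = -64/2461761.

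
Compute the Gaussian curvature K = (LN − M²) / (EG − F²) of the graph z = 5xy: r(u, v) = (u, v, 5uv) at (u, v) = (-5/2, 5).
K = -400/9790641

Coefficients of the first fundamental form: E = 25*v^2 + 1, F = 25*u*v, G = 25*u^2 + 1.
Coefficients of the second fundamental form: L = 0, M = 5/sqrt(25*u^2 + 25*v^2 + 1), N = 0.
Assemble K = (LN − M²)/(EG − F²) = -25/(625*u^4 + 1250*u^2*v^2 + 50*u^2 + 625*v^4 + 50*v^2 + 1). At (u, v) = (-5/2, 5): K = -400/9790641.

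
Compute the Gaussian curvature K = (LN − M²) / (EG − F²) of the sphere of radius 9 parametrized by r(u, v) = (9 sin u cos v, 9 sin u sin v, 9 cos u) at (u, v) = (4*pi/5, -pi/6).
K = 1/81

Coefficients of the first fundamental form: E = 81, F = 0, G = 81*sin(u)^2.
Coefficients of the second fundamental form: L = -9*sin(u)/Abs(sin(u)), M = 0, N = -9*sin(u)^3/Abs(sin(u)).
Assemble K = (LN − M²)/(EG − F²) = 1/81. At (u, v) = (4*pi/5, -pi/6): K = 1/81.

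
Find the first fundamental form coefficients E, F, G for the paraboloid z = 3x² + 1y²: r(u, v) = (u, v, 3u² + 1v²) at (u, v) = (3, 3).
E = 325;  F = 108;  G = 37

Partials: r_u = (1, 0, 6*u), r_v = (0, 1, 2*v). As functions of (u, v):
  E = r_u · r_u = 36*u^2 + 1,
  F = r_u · r_v = 12*u*v,
  G = r_v · r_v = 4*v^2 + 1.
Evaluating at (u, v) = (3, 3): E = 325, F = 108, G = 37.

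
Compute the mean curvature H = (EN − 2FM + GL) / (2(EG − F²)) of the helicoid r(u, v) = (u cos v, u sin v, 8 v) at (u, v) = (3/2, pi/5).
H = 0

With E = 1, F = 0, G = u^2 + 64, L = 0, M = -8/sqrt(u^2 + 64), N = 0, assemble
  H = (EN − 2FM + GL) / (2(EG − F²)) = 0.
At (u, v) = (3/2, pi/5): H = 0.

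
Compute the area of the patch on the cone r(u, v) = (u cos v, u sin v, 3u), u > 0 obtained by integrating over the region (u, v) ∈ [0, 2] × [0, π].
Area = 2*sqrt(10)*pi

Area = ∫∫ √(EG − F²) du dv with √(EG − F²) = sqrt(10)*Abs(u). Integrating over [0, 2] × [0, π] gives 2*sqrt(10)*pi.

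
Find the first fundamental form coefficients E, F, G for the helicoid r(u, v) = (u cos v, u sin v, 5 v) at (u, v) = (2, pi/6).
E = 1;  F = 0;  G = 29

Partials: r_u = (cos(v), sin(v), 0), r_v = (-u*sin(v), u*cos(v), 5). As functions of (u, v):
  E = r_u · r_u = 1,
  F = r_u · r_v = 0,
  G = r_v · r_v = u^2 + 25.
Evaluating at (u, v) = (2, pi/6): E = 1, F = 0, G = 29.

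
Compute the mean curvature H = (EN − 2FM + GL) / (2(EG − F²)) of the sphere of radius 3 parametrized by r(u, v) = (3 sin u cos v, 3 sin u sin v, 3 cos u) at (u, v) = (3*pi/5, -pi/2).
H = -1/3

With E = 9, F = 0, G = 9*sin(u)^2, L = -3*sin(u)/Abs(sin(u)), M = 0, N = -3*sin(u)^3/Abs(sin(u)), assemble
  H = (EN − 2FM + GL) / (2(EG − F²)) = -sin(u)/(3*Abs(sin(u))).
At (u, v) = (3*pi/5, -pi/2): H = -1/3.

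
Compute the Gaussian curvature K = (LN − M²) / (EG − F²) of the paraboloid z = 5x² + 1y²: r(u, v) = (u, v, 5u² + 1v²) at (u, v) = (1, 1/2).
K = 5/2601

Coefficients of the first fundamental form: E = 100*u^2 + 1, F = 20*u*v, G = 4*v^2 + 1.
Coefficients of the second fundamental form: L = 10/sqrt(100*u^2 + 4*v^2 + 1), M = 0, N = 2/sqrt(100*u^2 + 4*v^2 + 1).
Assemble K = (LN − M²)/(EG − F²) = 20/(10000*u^4 + 800*u^2*v^2 + 200*u^2 + 16*v^4 + 8*v^2 + 1). At (u, v) = (1, 1/2): K = 5/2601.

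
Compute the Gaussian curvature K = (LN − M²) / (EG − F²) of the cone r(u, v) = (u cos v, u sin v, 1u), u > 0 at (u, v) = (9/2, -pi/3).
K = 0

Coefficients of the first fundamental form: E = 2, F = 0, G = u^2.
Coefficients of the second fundamental form: L = 0, M = 0, N = sqrt(2)*u^2/(2*Abs(u)).
Assemble K = (LN − M²)/(EG − F²) = 0. At (u, v) = (9/2, -pi/3): K = 0.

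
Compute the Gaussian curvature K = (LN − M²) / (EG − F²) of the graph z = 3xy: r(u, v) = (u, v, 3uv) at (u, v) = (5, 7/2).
K = -144/1809025

Coefficients of the first fundamental form: E = 9*v^2 + 1, F = 9*u*v, G = 9*u^2 + 1.
Coefficients of the second fundamental form: L = 0, M = 3/sqrt(9*u^2 + 9*v^2 + 1), N = 0.
Assemble K = (LN − M²)/(EG − F²) = -9/(81*u^4 + 162*u^2*v^2 + 18*u^2 + 81*v^4 + 18*v^2 + 1). At (u, v) = (5, 7/2): K = -144/1809025.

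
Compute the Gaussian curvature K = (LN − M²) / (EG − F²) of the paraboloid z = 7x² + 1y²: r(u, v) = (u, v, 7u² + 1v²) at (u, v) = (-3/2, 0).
K = 7/48841

Coefficients of the first fundamental form: E = 196*u^2 + 1, F = 28*u*v, G = 4*v^2 + 1.
Coefficients of the second fundamental form: L = 14/sqrt(196*u^2 + 4*v^2 + 1), M = 0, N = 2/sqrt(196*u^2 + 4*v^2 + 1).
Assemble K = (LN − M²)/(EG − F²) = 28/(38416*u^4 + 1568*u^2*v^2 + 392*u^2 + 16*v^4 + 8*v^2 + 1). At (u, v) = (-3/2, 0): K = 7/48841.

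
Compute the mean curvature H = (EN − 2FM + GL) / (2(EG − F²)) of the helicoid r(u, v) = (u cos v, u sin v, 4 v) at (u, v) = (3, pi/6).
H = 0

With E = 1, F = 0, G = u^2 + 16, L = 0, M = -4/sqrt(u^2 + 16), N = 0, assemble
  H = (EN − 2FM + GL) / (2(EG − F²)) = 0.
At (u, v) = (3, pi/6): H = 0.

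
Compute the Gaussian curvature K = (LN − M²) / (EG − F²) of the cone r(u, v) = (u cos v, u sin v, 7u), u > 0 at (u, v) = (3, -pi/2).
K = 0

Coefficients of the first fundamental form: E = 50, F = 0, G = u^2.
Coefficients of the second fundamental form: L = 0, M = 0, N = 7*sqrt(2)*u^2/(10*Abs(u)).
Assemble K = (LN − M²)/(EG − F²) = 0. At (u, v) = (3, -pi/2): K = 0.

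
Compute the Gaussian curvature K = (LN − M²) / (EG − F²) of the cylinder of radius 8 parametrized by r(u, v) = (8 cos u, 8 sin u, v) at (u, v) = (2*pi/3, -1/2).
K = 0

Coefficients of the first fundamental form: E = 64, F = 0, G = 1.
Coefficients of the second fundamental form: L = -8, M = 0, N = 0.
Assemble K = (LN − M²)/(EG − F²) = 0. At (u, v) = (2*pi/3, -1/2): K = 0.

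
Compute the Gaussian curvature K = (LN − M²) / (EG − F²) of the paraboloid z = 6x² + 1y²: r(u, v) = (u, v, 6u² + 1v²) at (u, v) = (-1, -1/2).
K = 6/5329

Coefficients of the first fundamental form: E = 144*u^2 + 1, F = 24*u*v, G = 4*v^2 + 1.
Coefficients of the second fundamental form: L = 12/sqrt(144*u^2 + 4*v^2 + 1), M = 0, N = 2/sqrt(144*u^2 + 4*v^2 + 1).
Assemble K = (LN − M²)/(EG − F²) = 24/(20736*u^4 + 1152*u^2*v^2 + 288*u^2 + 16*v^4 + 8*v^2 + 1). At (u, v) = (-1, -1/2): K = 6/5329.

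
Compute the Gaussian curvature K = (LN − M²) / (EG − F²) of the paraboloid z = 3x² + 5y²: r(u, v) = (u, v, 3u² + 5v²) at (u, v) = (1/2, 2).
K = 3/8405

Coefficients of the first fundamental form: E = 36*u^2 + 1, F = 60*u*v, G = 100*v^2 + 1.
Coefficients of the second fundamental form: L = 6/sqrt(36*u^2 + 100*v^2 + 1), M = 0, N = 10/sqrt(36*u^2 + 100*v^2 + 1).
Assemble K = (LN − M²)/(EG − F²) = 60/(1296*u^4 + 7200*u^2*v^2 + 72*u^2 + 10000*v^4 + 200*v^2 + 1). At (u, v) = (1/2, 2): K = 3/8405.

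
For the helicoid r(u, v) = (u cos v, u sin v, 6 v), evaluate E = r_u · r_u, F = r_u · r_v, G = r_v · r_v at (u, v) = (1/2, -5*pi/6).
E = 1;  F = 0;  G = 145/4

Partials: r_u = (cos(v), sin(v), 0), r_v = (-u*sin(v), u*cos(v), 6). As functions of (u, v):
  E = r_u · r_u = 1,
  F = r_u · r_v = 0,
  G = r_v · r_v = u^2 + 36.
Evaluating at (u, v) = (1/2, -5*pi/6): E = 1, F = 0, G = 145/4.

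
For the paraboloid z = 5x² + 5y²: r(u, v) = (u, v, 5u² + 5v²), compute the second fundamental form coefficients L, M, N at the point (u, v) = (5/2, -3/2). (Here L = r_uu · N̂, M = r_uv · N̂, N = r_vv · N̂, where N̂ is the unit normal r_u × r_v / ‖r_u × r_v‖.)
L = 10*sqrt(851)/851;  M = 0;  N = 10*sqrt(851)/851

Compute the unit normal N̂(u, v) = (-10*u/sqrt(100*u^2 + 100*v^2 + 1), -10*v/sqrt(100*u^2 + 100*v^2 + 1), 1/sqrt(100*u^2 + 100*v^2 + 1)), and the second partials r_uu, r_uv, r_vv. Take dot products:
  L(u, v) = r_uu · N̂ = 10/sqrt(100*u^2 + 100*v^2 + 1),
  M(u, v) = r_uv · N̂ = 0,
  N(u, v) = r_vv · N̂ = 10/sqrt(100*u^2 + 100*v^2 + 1).
Evaluating at (u, v) = (5/2, -3/2):
  L = 10*sqrt(851)/851, M = 0, N = 10*sqrt(851)/851.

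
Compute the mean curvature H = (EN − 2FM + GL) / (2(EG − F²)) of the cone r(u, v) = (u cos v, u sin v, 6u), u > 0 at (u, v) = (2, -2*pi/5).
H = 3*sqrt(37)/74

With E = 37, F = 0, G = u^2, L = 0, M = 0, N = 6*sqrt(37)*u^2/(37*Abs(u)), assemble
  H = (EN − 2FM + GL) / (2(EG − F²)) = 3*sqrt(37)/(37*Abs(u)).
At (u, v) = (2, -2*pi/5): H = 3*sqrt(37)/74.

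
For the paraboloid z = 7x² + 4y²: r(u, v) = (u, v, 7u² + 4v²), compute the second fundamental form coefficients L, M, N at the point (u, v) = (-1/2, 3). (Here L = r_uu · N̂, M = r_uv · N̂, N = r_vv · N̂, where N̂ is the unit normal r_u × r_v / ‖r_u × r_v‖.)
L = 7*sqrt(626)/313;  M = 0;  N = 4*sqrt(626)/313

Compute the unit normal N̂(u, v) = (-14*u/sqrt(196*u^2 + 64*v^2 + 1), -8*v/sqrt(196*u^2 + 64*v^2 + 1), 1/sqrt(196*u^2 + 64*v^2 + 1)), and the second partials r_uu, r_uv, r_vv. Take dot products:
  L(u, v) = r_uu · N̂ = 14/sqrt(196*u^2 + 64*v^2 + 1),
  M(u, v) = r_uv · N̂ = 0,
  N(u, v) = r_vv · N̂ = 8/sqrt(196*u^2 + 64*v^2 + 1).
Evaluating at (u, v) = (-1/2, 3):
  L = 7*sqrt(626)/313, M = 0, N = 4*sqrt(626)/313.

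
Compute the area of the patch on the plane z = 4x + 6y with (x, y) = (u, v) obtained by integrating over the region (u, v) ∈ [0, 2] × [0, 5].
Area = 10*sqrt(53)

Area = ∫∫ √(EG − F²) du dv with √(EG − F²) = sqrt(53). Integrating over [0, 2] × [0, 5] gives 10*sqrt(53).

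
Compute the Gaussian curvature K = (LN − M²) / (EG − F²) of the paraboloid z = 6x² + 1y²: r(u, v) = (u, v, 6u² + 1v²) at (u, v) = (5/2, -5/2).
K = 6/214369

Coefficients of the first fundamental form: E = 144*u^2 + 1, F = 24*u*v, G = 4*v^2 + 1.
Coefficients of the second fundamental form: L = 12/sqrt(144*u^2 + 4*v^2 + 1), M = 0, N = 2/sqrt(144*u^2 + 4*v^2 + 1).
Assemble K = (LN − M²)/(EG − F²) = 24/(20736*u^4 + 1152*u^2*v^2 + 288*u^2 + 16*v^4 + 8*v^2 + 1). At (u, v) = (5/2, -5/2): K = 6/214369.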